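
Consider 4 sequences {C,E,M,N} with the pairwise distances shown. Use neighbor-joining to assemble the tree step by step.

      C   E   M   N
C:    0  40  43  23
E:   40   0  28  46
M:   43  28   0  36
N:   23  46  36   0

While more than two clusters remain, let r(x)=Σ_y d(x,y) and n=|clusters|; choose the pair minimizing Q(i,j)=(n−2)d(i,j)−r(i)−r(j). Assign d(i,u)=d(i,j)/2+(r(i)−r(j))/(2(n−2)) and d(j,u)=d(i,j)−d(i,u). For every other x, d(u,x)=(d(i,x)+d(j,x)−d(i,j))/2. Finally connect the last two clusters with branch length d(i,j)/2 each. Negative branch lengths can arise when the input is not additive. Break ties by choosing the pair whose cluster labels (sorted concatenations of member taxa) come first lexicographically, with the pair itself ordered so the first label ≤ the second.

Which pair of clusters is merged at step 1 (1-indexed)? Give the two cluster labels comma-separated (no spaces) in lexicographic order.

C,N

1. join C+N (d=23, Q=-165) ⇒ CN; edges |C|=47/4, |N|=45/4
  updated: d(CN,E)=63/2, d(CN,M)=28
2. join CN+E (d=63/2, Q=-175/2) ⇒ CEN; edges |CN|=63/4, |E|=63/4
  updated: d(CEN,M)=49/4
3. join CEN+M (d=49/4) ⇒ CEMN; edges |CEN|=49/8, |M|=49/8
final tree: (((C:47/4,N:45/4):63/4,E:63/4):49/8,M:49/8)
total length: 267/4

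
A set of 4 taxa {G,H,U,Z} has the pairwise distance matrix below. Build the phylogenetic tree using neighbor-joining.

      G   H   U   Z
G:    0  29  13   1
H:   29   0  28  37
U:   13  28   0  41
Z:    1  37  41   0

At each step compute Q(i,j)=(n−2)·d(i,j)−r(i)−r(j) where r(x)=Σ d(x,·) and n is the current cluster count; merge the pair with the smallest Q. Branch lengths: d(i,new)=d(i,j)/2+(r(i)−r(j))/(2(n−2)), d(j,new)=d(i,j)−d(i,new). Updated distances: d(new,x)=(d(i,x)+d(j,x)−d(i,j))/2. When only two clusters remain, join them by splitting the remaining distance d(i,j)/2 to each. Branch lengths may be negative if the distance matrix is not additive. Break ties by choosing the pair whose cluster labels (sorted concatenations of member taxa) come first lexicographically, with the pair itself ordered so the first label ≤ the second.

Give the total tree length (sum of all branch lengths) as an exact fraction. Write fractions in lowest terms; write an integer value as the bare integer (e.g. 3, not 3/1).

89/2

step 1: merge (G,Z) at d=1, Q=-120; branch lengths G→-17/2, Z→19/2; new cluster GZ
  updated: d(GZ,H)=65/2, d(GZ,U)=53/2
step 2: merge (GZ,H) at d=65/2, Q=-87; branch lengths GZ→31/2, H→17; new cluster GHZ
  updated: d(GHZ,U)=11
step 3: merge (GHZ,U) at d=11; branch lengths GHZ→11/2, U→11/2; new cluster GHUZ
final tree: (((G:-17/2,Z:19/2):31/2,H:17):11/2,U:11/2)
total length: 89/2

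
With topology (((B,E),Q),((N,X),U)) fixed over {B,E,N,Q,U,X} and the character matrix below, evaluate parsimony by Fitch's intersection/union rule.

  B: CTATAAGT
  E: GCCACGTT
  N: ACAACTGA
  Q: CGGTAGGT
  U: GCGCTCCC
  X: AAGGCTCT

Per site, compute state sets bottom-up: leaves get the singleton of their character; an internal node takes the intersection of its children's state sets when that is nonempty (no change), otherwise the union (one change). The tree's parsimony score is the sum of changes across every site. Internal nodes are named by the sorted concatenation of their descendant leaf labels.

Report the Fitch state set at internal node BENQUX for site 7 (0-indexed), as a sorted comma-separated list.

T

[col 0] BE: children B:{C}, E:{G} ∪→ {C,G}; cost 1
[col 0] BEQ: children BE:{C,G}, Q:{C} ∩→ {C}; cost 0
[col 0] NX: children N:{A}, X:{A} ∩→ {A}; cost 0
[col 0] NUX: children NX:{A}, U:{G} ∪→ {A,G}; cost 1
[col 0] BENQUX: children BEQ:{C}, NUX:{A,G} ∪→ {A,C,G}; cost 1
[col 1] BE: children B:{T}, E:{C} ∪→ {C,T}; cost 1
[col 1] BEQ: children BE:{C,T}, Q:{G} ∪→ {C,G,T}; cost 1
[col 1] NX: children N:{C}, X:{A} ∪→ {A,C}; cost 1
[col 1] NUX: children NX:{A,C}, U:{C} ∩→ {C}; cost 0
[col 1] BENQUX: children BEQ:{C,G,T}, NUX:{C} ∩→ {C}; cost 0
[col 2] BE: children B:{A}, E:{C} ∪→ {A,C}; cost 1
[col 2] BEQ: children BE:{A,C}, Q:{G} ∪→ {A,C,G}; cost 1
[col 2] NX: children N:{A}, X:{G} ∪→ {A,G}; cost 1
[col 2] NUX: children NX:{A,G}, U:{G} ∩→ {G}; cost 0
[col 2] BENQUX: children BEQ:{A,C,G}, NUX:{G} ∩→ {G}; cost 0
[col 3] BE: children B:{T}, E:{A} ∪→ {A,T}; cost 1
[col 3] BEQ: children BE:{A,T}, Q:{T} ∩→ {T}; cost 0
[col 3] NX: children N:{A}, X:{G} ∪→ {A,G}; cost 1
[col 3] NUX: children NX:{A,G}, U:{C} ∪→ {A,C,G}; cost 1
[col 3] BENQUX: children BEQ:{T}, NUX:{A,C,G} ∪→ {A,C,G,T}; cost 1
[col 4] BE: children B:{A}, E:{C} ∪→ {A,C}; cost 1
[col 4] BEQ: children BE:{A,C}, Q:{A} ∩→ {A}; cost 0
[col 4] NX: children N:{C}, X:{C} ∩→ {C}; cost 0
[col 4] NUX: children NX:{C}, U:{T} ∪→ {C,T}; cost 1
[col 4] BENQUX: children BEQ:{A}, NUX:{C,T} ∪→ {A,C,T}; cost 1
[col 5] BE: children B:{A}, E:{G} ∪→ {A,G}; cost 1
[col 5] BEQ: children BE:{A,G}, Q:{G} ∩→ {G}; cost 0
[col 5] NX: children N:{T}, X:{T} ∩→ {T}; cost 0
[col 5] NUX: children NX:{T}, U:{C} ∪→ {C,T}; cost 1
[col 5] BENQUX: children BEQ:{G}, NUX:{C,T} ∪→ {C,G,T}; cost 1
[col 6] BE: children B:{G}, E:{T} ∪→ {G,T}; cost 1
[col 6] BEQ: children BE:{G,T}, Q:{G} ∩→ {G}; cost 0
[col 6] NX: children N:{G}, X:{C} ∪→ {C,G}; cost 1
[col 6] NUX: children NX:{C,G}, U:{C} ∩→ {C}; cost 0
[col 6] BENQUX: children BEQ:{G}, NUX:{C} ∪→ {C,G}; cost 1
[col 7] BE: children B:{T}, E:{T} ∩→ {T}; cost 0
[col 7] BEQ: children BE:{T}, Q:{T} ∩→ {T}; cost 0
[col 7] NX: children N:{A}, X:{T} ∪→ {A,T}; cost 1
[col 7] NUX: children NX:{A,T}, U:{C} ∪→ {A,C,T}; cost 1
[col 7] BENQUX: children BEQ:{T}, NUX:{A,C,T} ∩→ {T}; cost 0
per-site changes: [3, 3, 3, 4, 3, 3, 3, 2]; total = 24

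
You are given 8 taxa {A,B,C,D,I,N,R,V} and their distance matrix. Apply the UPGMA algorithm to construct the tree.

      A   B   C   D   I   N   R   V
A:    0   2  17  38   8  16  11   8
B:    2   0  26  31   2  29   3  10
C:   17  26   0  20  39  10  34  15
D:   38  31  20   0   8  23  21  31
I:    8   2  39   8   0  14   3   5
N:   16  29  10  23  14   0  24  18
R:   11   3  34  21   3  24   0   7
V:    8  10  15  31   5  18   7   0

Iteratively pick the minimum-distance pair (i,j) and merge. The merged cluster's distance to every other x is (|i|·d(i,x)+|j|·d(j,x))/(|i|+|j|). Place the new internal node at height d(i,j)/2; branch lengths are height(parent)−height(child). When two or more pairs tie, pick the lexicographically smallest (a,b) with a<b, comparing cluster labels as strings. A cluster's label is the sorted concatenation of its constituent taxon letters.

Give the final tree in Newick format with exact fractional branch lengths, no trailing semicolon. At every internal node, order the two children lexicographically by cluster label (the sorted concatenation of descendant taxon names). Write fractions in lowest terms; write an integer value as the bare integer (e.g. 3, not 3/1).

((((A:1,B:1):2,(I:3/2,R:3/2):3/2):3/4,V:15/4):497/60,((C:5,N:5):23/4,D:43/4):77/60)

1. join A+B (d=2) ⇒ AB; edges |A|=1, |B|=1
  updated: d(AB,C)=43/2, d(AB,D)=69/2, d(AB,I)=5, d(AB,N)=45/2, d(AB,R)=7, d(AB,V)=9
2. join I+R (d=3) ⇒ IR; edges |I|=3/2, |R|=3/2
  updated: d(AB,IR)=6, d(C,IR)=73/2, d(D,IR)=29/2, d(IR,N)=19, d(IR,V)=6
3. join AB+IR (d=6) ⇒ ABIR; edges |AB|=2, |IR|=3/2
  updated: d(ABIR,C)=29, d(ABIR,D)=49/2, d(ABIR,N)=83/4, d(ABIR,V)=15/2
4. join ABIR+V (d=15/2) ⇒ ABIRV; edges |ABIR|=3/4, |V|=15/4
  updated: d(ABIRV,C)=131/5, d(ABIRV,D)=129/5, d(ABIRV,N)=101/5
5. join C+N (d=10) ⇒ CN; edges |C|=5, |N|=5
  updated: d(ABIRV,CN)=116/5, d(CN,D)=43/2
6. join CN+D (d=43/2) ⇒ CDN; edges |CN|=23/4, |D|=43/4
  updated: d(ABIRV,CDN)=361/15
7. join ABIRV+CDN (d=361/15) ⇒ ABCDINRV; edges |ABIRV|=497/60, |CDN|=77/60
final tree: ((((A:1,B:1):2,(I:3/2,R:3/2):3/2):3/4,V:15/4):497/60,((C:5,N:5):23/4,D:43/4):77/60)
total length: 736/15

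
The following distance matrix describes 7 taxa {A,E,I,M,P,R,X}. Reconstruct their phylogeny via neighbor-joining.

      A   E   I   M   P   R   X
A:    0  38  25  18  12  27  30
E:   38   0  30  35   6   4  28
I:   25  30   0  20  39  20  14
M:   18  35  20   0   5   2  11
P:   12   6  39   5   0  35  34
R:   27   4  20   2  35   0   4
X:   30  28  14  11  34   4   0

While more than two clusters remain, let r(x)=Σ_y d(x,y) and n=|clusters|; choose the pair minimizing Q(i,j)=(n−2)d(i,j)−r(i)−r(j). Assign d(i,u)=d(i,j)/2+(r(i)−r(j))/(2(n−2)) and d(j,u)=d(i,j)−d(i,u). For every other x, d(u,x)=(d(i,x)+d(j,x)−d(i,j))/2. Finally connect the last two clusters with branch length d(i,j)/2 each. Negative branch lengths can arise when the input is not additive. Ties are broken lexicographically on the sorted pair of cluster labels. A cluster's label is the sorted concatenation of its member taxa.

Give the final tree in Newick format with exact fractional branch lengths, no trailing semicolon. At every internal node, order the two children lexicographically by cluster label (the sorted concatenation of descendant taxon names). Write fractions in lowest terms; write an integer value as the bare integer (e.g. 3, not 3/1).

iteration 1: select E,P (d=6, Q=-242); attach at lengths (4, 2); label the merged cluster EP
  updated: d(A,EP)=22, d(EP,I)=63/2, d(EP,M)=17, d(EP,R)=33/2, d(EP,X)=28
iteration 2: select A,EP (d=22, Q=-149); attach at lengths (95/8, 81/8); label the merged cluster AEP
  updated: d(AEP,I)=69/4, d(AEP,M)=13/2, d(AEP,R)=43/4, d(AEP,X)=18
iteration 3: select I,X (d=14, Q=-305/4); attach at lengths (265/24, 71/24); label the merged cluster IX
  updated: d(AEP,IX)=85/8, d(IX,M)=17/2, d(IX,R)=5
iteration 4: select AEP,M (d=13/2, Q=-255/8); attach at lengths (191/32, 17/32); label the merged cluster AEMP
  updated: d(AEMP,IX)=101/16, d(AEMP,R)=25/8
iteration 5: select AEMP,IX (d=101/16, Q=-231/16); attach at lengths (71/32, 131/32); label the merged cluster AEIMPX
  updated: d(AEIMPX,R)=29/32
iteration 6: select AEIMPX,R (d=29/32); attach at lengths (29/64, 29/64); label the merged cluster AEIMPRX
final tree: ((((A:95/8,(E:4,P:2):81/8):191/32,M:17/32):71/32,(I:265/24,X:71/24):131/32):29/64,R:29/64)
total length: 1783/32

((((A:95/8,(E:4,P:2):81/8):191/32,M:17/32):71/32,(I:265/24,X:71/24):131/32):29/64,R:29/64)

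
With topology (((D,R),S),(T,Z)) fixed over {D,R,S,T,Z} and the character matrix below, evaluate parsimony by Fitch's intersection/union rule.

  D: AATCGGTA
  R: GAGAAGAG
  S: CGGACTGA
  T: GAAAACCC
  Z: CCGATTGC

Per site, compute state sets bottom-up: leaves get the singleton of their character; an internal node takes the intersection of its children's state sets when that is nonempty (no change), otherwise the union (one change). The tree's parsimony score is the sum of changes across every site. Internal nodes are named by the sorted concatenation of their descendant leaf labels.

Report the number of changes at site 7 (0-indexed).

2

[col 0] DR: children D:{A}, R:{G} ∪→ {A,G}; cost 1
[col 0] DRS: children DR:{A,G}, S:{C} ∪→ {A,C,G}; cost 1
[col 0] TZ: children T:{G}, Z:{C} ∪→ {C,G}; cost 1
[col 0] DRSTZ: children DRS:{A,C,G}, TZ:{C,G} ∩→ {C,G}; cost 0
[col 1] DR: children D:{A}, R:{A} ∩→ {A}; cost 0
[col 1] DRS: children DR:{A}, S:{G} ∪→ {A,G}; cost 1
[col 1] TZ: children T:{A}, Z:{C} ∪→ {A,C}; cost 1
[col 1] DRSTZ: children DRS:{A,G}, TZ:{A,C} ∩→ {A}; cost 0
[col 2] DR: children D:{T}, R:{G} ∪→ {G,T}; cost 1
[col 2] DRS: children DR:{G,T}, S:{G} ∩→ {G}; cost 0
[col 2] TZ: children T:{A}, Z:{G} ∪→ {A,G}; cost 1
[col 2] DRSTZ: children DRS:{G}, TZ:{A,G} ∩→ {G}; cost 0
[col 3] DR: children D:{C}, R:{A} ∪→ {A,C}; cost 1
[col 3] DRS: children DR:{A,C}, S:{A} ∩→ {A}; cost 0
[col 3] TZ: children T:{A}, Z:{A} ∩→ {A}; cost 0
[col 3] DRSTZ: children DRS:{A}, TZ:{A} ∩→ {A}; cost 0
[col 4] DR: children D:{G}, R:{A} ∪→ {A,G}; cost 1
[col 4] DRS: children DR:{A,G}, S:{C} ∪→ {A,C,G}; cost 1
[col 4] TZ: children T:{A}, Z:{T} ∪→ {A,T}; cost 1
[col 4] DRSTZ: children DRS:{A,C,G}, TZ:{A,T} ∩→ {A}; cost 0
[col 5] DR: children D:{G}, R:{G} ∩→ {G}; cost 0
[col 5] DRS: children DR:{G}, S:{T} ∪→ {G,T}; cost 1
[col 5] TZ: children T:{C}, Z:{T} ∪→ {C,T}; cost 1
[col 5] DRSTZ: children DRS:{G,T}, TZ:{C,T} ∩→ {T}; cost 0
[col 6] DR: children D:{T}, R:{A} ∪→ {A,T}; cost 1
[col 6] DRS: children DR:{A,T}, S:{G} ∪→ {A,G,T}; cost 1
[col 6] TZ: children T:{C}, Z:{G} ∪→ {C,G}; cost 1
[col 6] DRSTZ: children DRS:{A,G,T}, TZ:{C,G} ∩→ {G}; cost 0
[col 7] DR: children D:{A}, R:{G} ∪→ {A,G}; cost 1
[col 7] DRS: children DR:{A,G}, S:{A} ∩→ {A}; cost 0
[col 7] TZ: children T:{C}, Z:{C} ∩→ {C}; cost 0
[col 7] DRSTZ: children DRS:{A}, TZ:{C} ∪→ {A,C}; cost 1
per-site changes: [3, 2, 2, 1, 3, 2, 3, 2]; total = 18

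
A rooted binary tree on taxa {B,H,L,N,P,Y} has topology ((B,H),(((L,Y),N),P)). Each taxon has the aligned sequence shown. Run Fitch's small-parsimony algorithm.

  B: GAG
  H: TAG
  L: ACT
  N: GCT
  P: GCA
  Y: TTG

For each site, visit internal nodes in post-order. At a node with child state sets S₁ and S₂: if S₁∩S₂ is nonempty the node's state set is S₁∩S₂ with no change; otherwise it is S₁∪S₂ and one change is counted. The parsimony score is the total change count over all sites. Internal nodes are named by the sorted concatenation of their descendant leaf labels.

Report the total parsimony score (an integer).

8

[col 0] BH: children B:{G}, H:{T} ∪→ {G,T}; cost 1
[col 0] LY: children L:{A}, Y:{T} ∪→ {A,T}; cost 1
[col 0] LNY: children LY:{A,T}, N:{G} ∪→ {A,G,T}; cost 1
[col 0] LNPY: children LNY:{A,G,T}, P:{G} ∩→ {G}; cost 0
[col 0] BHLNPY: children BH:{G,T}, LNPY:{G} ∩→ {G}; cost 0
[col 1] BH: children B:{A}, H:{A} ∩→ {A}; cost 0
[col 1] LY: children L:{C}, Y:{T} ∪→ {C,T}; cost 1
[col 1] LNY: children LY:{C,T}, N:{C} ∩→ {C}; cost 0
[col 1] LNPY: children LNY:{C}, P:{C} ∩→ {C}; cost 0
[col 1] BHLNPY: children BH:{A}, LNPY:{C} ∪→ {A,C}; cost 1
[col 2] BH: children B:{G}, H:{G} ∩→ {G}; cost 0
[col 2] LY: children L:{T}, Y:{G} ∪→ {G,T}; cost 1
[col 2] LNY: children LY:{G,T}, N:{T} ∩→ {T}; cost 0
[col 2] LNPY: children LNY:{T}, P:{A} ∪→ {A,T}; cost 1
[col 2] BHLNPY: children BH:{G}, LNPY:{A,T} ∪→ {A,G,T}; cost 1
per-site changes: [3, 2, 3]; total = 8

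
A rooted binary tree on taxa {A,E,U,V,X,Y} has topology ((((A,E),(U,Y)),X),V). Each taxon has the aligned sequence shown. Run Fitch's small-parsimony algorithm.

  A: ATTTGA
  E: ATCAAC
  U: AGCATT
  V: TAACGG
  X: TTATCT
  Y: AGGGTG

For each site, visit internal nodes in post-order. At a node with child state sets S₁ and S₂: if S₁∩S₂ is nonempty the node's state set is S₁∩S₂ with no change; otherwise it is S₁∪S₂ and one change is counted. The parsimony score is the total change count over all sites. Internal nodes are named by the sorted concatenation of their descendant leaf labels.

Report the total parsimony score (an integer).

AE@0: {A} ∩ {A} = {A} (intersection, +0)
UY@0: {A} ∩ {A} = {A} (intersection, +0)
AEUY@0: {A} ∩ {A} = {A} (intersection, +0)
AEUXY@0: {A} ∪ {T} = {A,T} (union, +1)
AEUVXY@0: {A,T} ∩ {T} = {T} (intersection, +0)
AE@1: {T} ∩ {T} = {T} (intersection, +0)
UY@1: {G} ∩ {G} = {G} (intersection, +0)
AEUY@1: {T} ∪ {G} = {G,T} (union, +1)
AEUXY@1: {G,T} ∩ {T} = {T} (intersection, +0)
AEUVXY@1: {T} ∪ {A} = {A,T} (union, +1)
AE@2: {T} ∪ {C} = {C,T} (union, +1)
UY@2: {C} ∪ {G} = {C,G} (union, +1)
AEUY@2: {C,T} ∩ {C,G} = {C} (intersection, +0)
AEUXY@2: {C} ∪ {A} = {A,C} (union, +1)
AEUVXY@2: {A,C} ∩ {A} = {A} (intersection, +0)
AE@3: {T} ∪ {A} = {A,T} (union, +1)
UY@3: {A} ∪ {G} = {A,G} (union, +1)
AEUY@3: {A,T} ∩ {A,G} = {A} (intersection, +0)
AEUXY@3: {A} ∪ {T} = {A,T} (union, +1)
AEUVXY@3: {A,T} ∪ {C} = {A,C,T} (union, +1)
AE@4: {G} ∪ {A} = {A,G} (union, +1)
UY@4: {T} ∩ {T} = {T} (intersection, +0)
AEUY@4: {A,G} ∪ {T} = {A,G,T} (union, +1)
AEUXY@4: {A,G,T} ∪ {C} = {A,C,G,T} (union, +1)
AEUVXY@4: {A,C,G,T} ∩ {G} = {G} (intersection, +0)
AE@5: {A} ∪ {C} = {A,C} (union, +1)
UY@5: {T} ∪ {G} = {G,T} (union, +1)
AEUY@5: {A,C} ∪ {G,T} = {A,C,G,T} (union, +1)
AEUXY@5: {A,C,G,T} ∩ {T} = {T} (intersection, +0)
AEUVXY@5: {T} ∪ {G} = {G,T} (union, +1)
per-site changes: [1, 2, 3, 4, 3, 4]; total = 17

17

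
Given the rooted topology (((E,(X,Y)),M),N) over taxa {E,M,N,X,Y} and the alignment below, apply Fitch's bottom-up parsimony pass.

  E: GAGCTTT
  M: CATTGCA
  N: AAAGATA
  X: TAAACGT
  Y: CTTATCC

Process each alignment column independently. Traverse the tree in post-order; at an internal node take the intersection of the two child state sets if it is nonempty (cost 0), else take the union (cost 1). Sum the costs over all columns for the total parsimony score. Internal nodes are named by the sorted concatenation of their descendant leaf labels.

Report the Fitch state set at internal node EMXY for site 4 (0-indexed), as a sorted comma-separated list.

[col 0] XY: children X:{T}, Y:{C} ∪→ {C,T}; cost 1
[col 0] EXY: children E:{G}, XY:{C,T} ∪→ {C,G,T}; cost 1
[col 0] EMXY: children EXY:{C,G,T}, M:{C} ∩→ {C}; cost 0
[col 0] EMNXY: children EMXY:{C}, N:{A} ∪→ {A,C}; cost 1
[col 1] XY: children X:{A}, Y:{T} ∪→ {A,T}; cost 1
[col 1] EXY: children E:{A}, XY:{A,T} ∩→ {A}; cost 0
[col 1] EMXY: children EXY:{A}, M:{A} ∩→ {A}; cost 0
[col 1] EMNXY: children EMXY:{A}, N:{A} ∩→ {A}; cost 0
[col 2] XY: children X:{A}, Y:{T} ∪→ {A,T}; cost 1
[col 2] EXY: children E:{G}, XY:{A,T} ∪→ {A,G,T}; cost 1
[col 2] EMXY: children EXY:{A,G,T}, M:{T} ∩→ {T}; cost 0
[col 2] EMNXY: children EMXY:{T}, N:{A} ∪→ {A,T}; cost 1
[col 3] XY: children X:{A}, Y:{A} ∩→ {A}; cost 0
[col 3] EXY: children E:{C}, XY:{A} ∪→ {A,C}; cost 1
[col 3] EMXY: children EXY:{A,C}, M:{T} ∪→ {A,C,T}; cost 1
[col 3] EMNXY: children EMXY:{A,C,T}, N:{G} ∪→ {A,C,G,T}; cost 1
[col 4] XY: children X:{C}, Y:{T} ∪→ {C,T}; cost 1
[col 4] EXY: children E:{T}, XY:{C,T} ∩→ {T}; cost 0
[col 4] EMXY: children EXY:{T}, M:{G} ∪→ {G,T}; cost 1
[col 4] EMNXY: children EMXY:{G,T}, N:{A} ∪→ {A,G,T}; cost 1
[col 5] XY: children X:{G}, Y:{C} ∪→ {C,G}; cost 1
[col 5] EXY: children E:{T}, XY:{C,G} ∪→ {C,G,T}; cost 1
[col 5] EMXY: children EXY:{C,G,T}, M:{C} ∩→ {C}; cost 0
[col 5] EMNXY: children EMXY:{C}, N:{T} ∪→ {C,T}; cost 1
[col 6] XY: children X:{T}, Y:{C} ∪→ {C,T}; cost 1
[col 6] EXY: children E:{T}, XY:{C,T} ∩→ {T}; cost 0
[col 6] EMXY: children EXY:{T}, M:{A} ∪→ {A,T}; cost 1
[col 6] EMNXY: children EMXY:{A,T}, N:{A} ∩→ {A}; cost 0
per-site changes: [3, 1, 3, 3, 3, 3, 2]; total = 18

G,T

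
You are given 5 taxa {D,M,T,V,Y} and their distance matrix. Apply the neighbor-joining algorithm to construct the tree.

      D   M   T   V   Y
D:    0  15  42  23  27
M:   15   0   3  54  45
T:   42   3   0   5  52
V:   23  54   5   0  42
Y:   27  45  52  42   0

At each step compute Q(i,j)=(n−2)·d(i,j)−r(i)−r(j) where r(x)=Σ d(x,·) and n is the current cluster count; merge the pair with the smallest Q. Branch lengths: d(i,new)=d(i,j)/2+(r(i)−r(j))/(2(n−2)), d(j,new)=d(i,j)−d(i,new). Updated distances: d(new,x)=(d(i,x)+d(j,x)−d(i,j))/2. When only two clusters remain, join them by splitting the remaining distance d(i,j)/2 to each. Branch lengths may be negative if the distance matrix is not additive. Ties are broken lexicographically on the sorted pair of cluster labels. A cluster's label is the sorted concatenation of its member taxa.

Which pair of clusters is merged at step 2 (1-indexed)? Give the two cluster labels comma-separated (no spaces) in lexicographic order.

1. join T+V (d=5, Q=-211) ⇒ TV; edges |T|=-7/6, |V|=37/6
  updated: d(D,TV)=30, d(M,TV)=26, d(TV,Y)=89/2
2. join D+Y (d=27, Q=-269/2) ⇒ DY; edges |D|=19/8, |Y|=197/8
  updated: d(DY,M)=33/2, d(DY,TV)=95/4
3. join DY+M (d=33/2, Q=-265/4) ⇒ DMY; edges |DY|=57/8, |M|=75/8
  updated: d(DMY,TV)=133/8
4. join DMY+TV (d=133/8) ⇒ DMTVY; edges |DMY|=133/16, |TV|=133/16
final tree: (((D:19/8,Y:197/8):57/8,M:75/8):133/16,(T:-7/6,V:37/6):133/16)
total length: 521/8

D,Y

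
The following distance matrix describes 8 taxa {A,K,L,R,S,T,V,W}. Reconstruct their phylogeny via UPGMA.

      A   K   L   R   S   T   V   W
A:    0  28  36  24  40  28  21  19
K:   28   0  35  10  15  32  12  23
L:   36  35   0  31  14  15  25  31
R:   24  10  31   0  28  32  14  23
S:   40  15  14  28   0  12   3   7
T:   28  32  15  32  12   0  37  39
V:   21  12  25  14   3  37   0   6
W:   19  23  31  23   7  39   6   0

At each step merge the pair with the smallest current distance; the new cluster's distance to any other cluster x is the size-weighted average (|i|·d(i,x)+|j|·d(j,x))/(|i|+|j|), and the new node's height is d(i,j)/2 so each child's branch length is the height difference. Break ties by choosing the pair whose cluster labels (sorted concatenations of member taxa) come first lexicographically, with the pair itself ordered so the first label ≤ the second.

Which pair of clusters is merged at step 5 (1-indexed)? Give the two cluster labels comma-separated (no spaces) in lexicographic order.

step 1: merge (S,V) at d=3; branch lengths S→3/2, V→3/2; new cluster SV
  updated: d(A,SV)=61/2, d(K,SV)=27/2, d(L,SV)=39/2, d(R,SV)=21, d(SV,T)=49/2, d(SV,W)=13/2
step 2: merge (SV,W) at d=13/2; branch lengths SV→7/4, W→13/4; new cluster SVW
  updated: d(A,SVW)=80/3, d(K,SVW)=50/3, d(L,SVW)=70/3, d(R,SVW)=65/3, d(SVW,T)=88/3
step 3: merge (K,R) at d=10; branch lengths K→5, R→5; new cluster KR
  updated: d(A,KR)=26, d(KR,L)=33, d(KR,SVW)=115/6, d(KR,T)=32
step 4: merge (L,T) at d=15; branch lengths L→15/2, T→15/2; new cluster LT
  updated: d(A,LT)=32, d(KR,LT)=65/2, d(LT,SVW)=79/3
step 5: merge (KR,SVW) at d=115/6; branch lengths KR→55/12, SVW→19/3; new cluster KRSVW
  updated: d(A,KRSVW)=132/5, d(KRSVW,LT)=144/5
step 6: merge (A,KRSVW) at d=132/5; branch lengths A→66/5, KRSVW→217/60; new cluster AKRSVW
  updated: d(AKRSVW,LT)=88/3
step 7: merge (AKRSVW,LT) at d=88/3; branch lengths AKRSVW→22/15, LT→43/6; new cluster AKLRSTVW
final tree: ((A:66/5,((K:5,R:5):55/12,((S:3/2,V:3/2):7/4,W:13/4):19/3):217/60):22/15,(L:15/2,T:15/2):43/6)
total length: 2081/30

KR,SVW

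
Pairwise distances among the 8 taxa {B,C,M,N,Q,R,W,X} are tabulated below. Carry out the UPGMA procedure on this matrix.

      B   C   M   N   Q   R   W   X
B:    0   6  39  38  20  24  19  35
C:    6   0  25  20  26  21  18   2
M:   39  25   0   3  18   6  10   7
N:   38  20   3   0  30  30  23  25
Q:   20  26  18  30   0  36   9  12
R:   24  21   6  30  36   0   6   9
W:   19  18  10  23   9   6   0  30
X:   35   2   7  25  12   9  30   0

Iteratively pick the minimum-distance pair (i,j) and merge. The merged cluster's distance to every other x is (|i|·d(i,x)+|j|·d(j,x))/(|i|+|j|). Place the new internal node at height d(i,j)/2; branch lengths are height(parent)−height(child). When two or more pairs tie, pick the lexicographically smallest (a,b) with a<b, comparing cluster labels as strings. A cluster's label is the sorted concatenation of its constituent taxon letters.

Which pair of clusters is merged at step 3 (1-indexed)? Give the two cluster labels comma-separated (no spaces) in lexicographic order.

1. join C+X (d=2) ⇒ CX; edges |C|=1, |X|=1
  updated: d(B,CX)=41/2, d(CX,M)=16, d(CX,N)=45/2, d(CX,Q)=19, d(CX,R)=15, d(CX,W)=24
2. join M+N (d=3) ⇒ MN; edges |M|=3/2, |N|=3/2
  updated: d(B,MN)=77/2, d(CX,MN)=77/4, d(MN,Q)=24, d(MN,R)=18, d(MN,W)=33/2
3. join R+W (d=6) ⇒ RW; edges |R|=3, |W|=3
  updated: d(B,RW)=43/2, d(CX,RW)=39/2, d(MN,RW)=69/4, d(Q,RW)=45/2
4. join MN+RW (d=69/4) ⇒ MNRW; edges |MN|=57/8, |RW|=45/8
  updated: d(B,MNRW)=30, d(CX,MNRW)=155/8, d(MNRW,Q)=93/4
5. join CX+Q (d=19) ⇒ CQX; edges |CX|=17/2, |Q|=19/2
  updated: d(B,CQX)=61/3, d(CQX,MNRW)=62/3
6. join B+CQX (d=61/3) ⇒ BCQX; edges |B|=61/6, |CQX|=2/3
  updated: d(BCQX,MNRW)=23
7. join BCQX+MNRW (d=23) ⇒ BCMNQRWX; edges |BCQX|=4/3, |MNRW|=23/8
final tree: ((B:61/6,((C:1,X:1):17/2,Q:19/2):2/3):4/3,((M:3/2,N:3/2):57/8,(R:3,W:3):45/8):23/8)
total length: 1363/24

R,W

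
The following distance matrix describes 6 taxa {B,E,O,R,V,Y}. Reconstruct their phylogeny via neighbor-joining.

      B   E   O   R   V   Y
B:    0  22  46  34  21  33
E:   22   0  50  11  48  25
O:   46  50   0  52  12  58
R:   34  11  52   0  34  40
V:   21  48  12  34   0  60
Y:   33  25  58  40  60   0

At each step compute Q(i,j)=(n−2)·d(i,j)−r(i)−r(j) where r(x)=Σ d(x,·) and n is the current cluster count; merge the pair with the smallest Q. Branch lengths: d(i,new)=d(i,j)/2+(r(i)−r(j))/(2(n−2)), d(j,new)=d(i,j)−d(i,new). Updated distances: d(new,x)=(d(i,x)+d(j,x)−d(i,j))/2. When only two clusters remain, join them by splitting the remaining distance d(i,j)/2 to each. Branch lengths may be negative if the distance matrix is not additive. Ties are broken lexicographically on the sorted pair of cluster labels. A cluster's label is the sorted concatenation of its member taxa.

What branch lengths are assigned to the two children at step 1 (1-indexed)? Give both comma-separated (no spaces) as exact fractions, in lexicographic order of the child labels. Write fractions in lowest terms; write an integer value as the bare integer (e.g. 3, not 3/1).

91/8,5/8

iteration 1: select O,V (d=12, Q=-345); attach at lengths (91/8, 5/8); label the merged cluster OV
  updated: d(B,OV)=55/2, d(E,OV)=43, d(OV,R)=37, d(OV,Y)=53
iteration 2: select B,OV (d=55/2, Q=-389/2); attach at lengths (77/12, 253/12); label the merged cluster BOV
  updated: d(BOV,E)=75/4, d(BOV,R)=87/4, d(BOV,Y)=117/4
iteration 3: select BOV,Y (d=117/4, Q=-211/2); attach at lengths (17/2, 83/4); label the merged cluster BOVY
  updated: d(BOVY,E)=29/4, d(BOVY,R)=65/4
iteration 4: select BOVY,E (d=29/4, Q=-69/2); attach at lengths (25/4, 1); label the merged cluster BEOVY
  updated: d(BEOVY,R)=10
iteration 5: select BEOVY,R (d=10); attach at lengths (5, 5); label the merged cluster BEORVY
final tree: ((((B:77/12,(O:91/8,V:5/8):253/12):17/2,Y:83/4):25/4,E:1):5,R:5)
total length: 86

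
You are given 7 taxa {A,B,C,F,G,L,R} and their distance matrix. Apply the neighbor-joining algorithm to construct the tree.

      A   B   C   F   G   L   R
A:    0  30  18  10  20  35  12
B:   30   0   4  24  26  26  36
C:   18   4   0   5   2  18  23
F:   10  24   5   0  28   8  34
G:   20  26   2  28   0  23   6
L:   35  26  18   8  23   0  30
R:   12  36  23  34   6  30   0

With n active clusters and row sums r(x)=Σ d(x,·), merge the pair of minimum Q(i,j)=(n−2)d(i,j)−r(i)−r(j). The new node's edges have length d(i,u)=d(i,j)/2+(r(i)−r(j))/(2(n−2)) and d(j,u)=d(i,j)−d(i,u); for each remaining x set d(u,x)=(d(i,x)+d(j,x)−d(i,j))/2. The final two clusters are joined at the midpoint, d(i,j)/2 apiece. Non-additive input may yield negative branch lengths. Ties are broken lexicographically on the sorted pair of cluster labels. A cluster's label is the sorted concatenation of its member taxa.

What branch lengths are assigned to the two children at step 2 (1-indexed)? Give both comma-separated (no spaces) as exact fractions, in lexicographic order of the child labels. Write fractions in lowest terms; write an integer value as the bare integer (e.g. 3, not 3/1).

step 1: merge (G,R) at d=6, Q=-216; branch lengths G→-3/5, R→33/5; new cluster GR
  updated: d(A,GR)=13, d(B,GR)=28, d(C,GR)=19/2, d(F,GR)=28, d(GR,L)=47/2
step 2: merge (A,GR) at d=13, Q=-156; branch lengths A→7, GR→6; new cluster AGR
  updated: d(AGR,B)=45/2, d(AGR,C)=29/4, d(AGR,F)=25/2, d(AGR,L)=91/4
step 3: merge (F,L) at d=8, Q=-401/4; branch lengths F→-5/24, L→197/24; new cluster FL
  updated: d(AGR,FL)=109/8, d(B,FL)=21, d(C,FL)=15/2
step 4: merge (AGR,FL) at d=109/8, Q=-233/4; branch lengths AGR→57/8, FL→13/2; new cluster AFGLR
  updated: d(AFGLR,B)=239/16, d(AFGLR,C)=9/16
step 5: merge (AFGLR,B) at d=239/16, Q=-39/2; branch lengths AFGLR→23/4, B→147/16; new cluster ABFGLR
  updated: d(ABFGLR,C)=-83/16
step 6: merge (ABFGLR,C) at d=-83/16; branch lengths ABFGLR→-83/32, C→-83/32; new cluster ABCFGLR
final tree: ((((A:7,(G:-3/5,R:33/5):6):57/8,(F:-5/24,L:197/24):13/2):23/4,B:147/16):-83/32,C:-83/32)
total length: 403/8

7,6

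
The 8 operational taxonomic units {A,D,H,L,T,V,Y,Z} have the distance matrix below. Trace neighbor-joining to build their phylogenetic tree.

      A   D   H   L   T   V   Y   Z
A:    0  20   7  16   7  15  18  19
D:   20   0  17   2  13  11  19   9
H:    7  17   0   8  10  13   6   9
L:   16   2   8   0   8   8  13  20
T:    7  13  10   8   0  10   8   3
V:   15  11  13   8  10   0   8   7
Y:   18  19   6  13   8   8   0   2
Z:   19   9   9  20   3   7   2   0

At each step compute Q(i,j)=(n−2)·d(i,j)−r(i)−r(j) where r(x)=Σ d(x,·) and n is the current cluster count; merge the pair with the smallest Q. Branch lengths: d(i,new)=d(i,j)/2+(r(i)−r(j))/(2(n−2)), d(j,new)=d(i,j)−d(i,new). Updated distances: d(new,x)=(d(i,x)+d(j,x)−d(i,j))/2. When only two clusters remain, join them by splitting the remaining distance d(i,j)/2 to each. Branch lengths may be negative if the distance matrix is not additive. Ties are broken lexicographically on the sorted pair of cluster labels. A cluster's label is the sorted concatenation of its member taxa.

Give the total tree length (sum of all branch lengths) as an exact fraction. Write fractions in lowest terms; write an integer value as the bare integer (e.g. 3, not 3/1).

iteration 1: select D,L (d=2, Q=-154); attach at lengths (7/3, -1/3); label the merged cluster DL
  updated: d(A,DL)=17, d(DL,H)=23/2, d(DL,T)=19/2, d(DL,V)=17/2, d(DL,Y)=15, d(DL,Z)=27/2
iteration 2: select A,H (d=7, Q=-209/2); attach at lengths (123/20, 17/20); label the merged cluster AH
  updated: d(AH,DL)=43/4, d(AH,T)=5, d(AH,V)=21/2, d(AH,Y)=17/2, d(AH,Z)=21/2
iteration 3: select Y,Z (d=2, Q=-139/2); attach at lengths (27/16, 5/16); label the merged cluster YZ
  updated: d(AH,YZ)=17/2, d(DL,YZ)=53/4, d(T,YZ)=9/2, d(V,YZ)=13/2
iteration 4: select DL,V (d=17/2, Q=-52); attach at lengths (16/3, 19/6); label the merged cluster DLV
  updated: d(AH,DLV)=51/8, d(DLV,T)=11/2, d(DLV,YZ)=45/8
iteration 5: select AH,T (d=5, Q=-199/8); attach at lengths (119/32, 41/32); label the merged cluster AHT
  updated: d(AHT,DLV)=55/16, d(AHT,YZ)=4
iteration 6: select AHT,DLV (d=55/16, Q=-209/16); attach at lengths (29/32, 81/32); label the merged cluster ADHLTV
  updated: d(ADHLTV,YZ)=99/32
iteration 7: select ADHLTV,YZ (d=99/32); attach at lengths (99/64, 99/64); label the merged cluster ADHLTVYZ
final tree: ((((A:123/20,H:17/20):119/32,T:41/32):29/32,((D:7/3,L:-1/3):16/3,V:19/6):81/32):99/64,(Y:27/16,Z:5/16):99/64)
total length: 993/32

993/32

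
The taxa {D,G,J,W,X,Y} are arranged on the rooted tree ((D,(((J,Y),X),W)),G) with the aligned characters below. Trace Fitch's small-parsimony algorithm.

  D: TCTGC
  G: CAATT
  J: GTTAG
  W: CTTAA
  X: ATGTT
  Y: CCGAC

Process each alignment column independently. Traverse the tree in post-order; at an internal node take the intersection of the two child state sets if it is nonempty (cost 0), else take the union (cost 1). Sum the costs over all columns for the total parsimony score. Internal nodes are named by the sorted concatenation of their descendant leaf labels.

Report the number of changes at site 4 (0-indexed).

4

JY@0: {G} ∪ {C} = {C,G} (union, +1)
JXY@0: {C,G} ∪ {A} = {A,C,G} (union, +1)
JWXY@0: {A,C,G} ∩ {C} = {C} (intersection, +0)
DJWXY@0: {T} ∪ {C} = {C,T} (union, +1)
DGJWXY@0: {C,T} ∩ {C} = {C} (intersection, +0)
JY@1: {T} ∪ {C} = {C,T} (union, +1)
JXY@1: {C,T} ∩ {T} = {T} (intersection, +0)
JWXY@1: {T} ∩ {T} = {T} (intersection, +0)
DJWXY@1: {C} ∪ {T} = {C,T} (union, +1)
DGJWXY@1: {C,T} ∪ {A} = {A,C,T} (union, +1)
JY@2: {T} ∪ {G} = {G,T} (union, +1)
JXY@2: {G,T} ∩ {G} = {G} (intersection, +0)
JWXY@2: {G} ∪ {T} = {G,T} (union, +1)
DJWXY@2: {T} ∩ {G,T} = {T} (intersection, +0)
DGJWXY@2: {T} ∪ {A} = {A,T} (union, +1)
JY@3: {A} ∩ {A} = {A} (intersection, +0)
JXY@3: {A} ∪ {T} = {A,T} (union, +1)
JWXY@3: {A,T} ∩ {A} = {A} (intersection, +0)
DJWXY@3: {G} ∪ {A} = {A,G} (union, +1)
DGJWXY@3: {A,G} ∪ {T} = {A,G,T} (union, +1)
JY@4: {G} ∪ {C} = {C,G} (union, +1)
JXY@4: {C,G} ∪ {T} = {C,G,T} (union, +1)
JWXY@4: {C,G,T} ∪ {A} = {A,C,G,T} (union, +1)
DJWXY@4: {C} ∩ {A,C,G,T} = {C} (intersection, +0)
DGJWXY@4: {C} ∪ {T} = {C,T} (union, +1)
per-site changes: [3, 3, 3, 3, 4]; total = 16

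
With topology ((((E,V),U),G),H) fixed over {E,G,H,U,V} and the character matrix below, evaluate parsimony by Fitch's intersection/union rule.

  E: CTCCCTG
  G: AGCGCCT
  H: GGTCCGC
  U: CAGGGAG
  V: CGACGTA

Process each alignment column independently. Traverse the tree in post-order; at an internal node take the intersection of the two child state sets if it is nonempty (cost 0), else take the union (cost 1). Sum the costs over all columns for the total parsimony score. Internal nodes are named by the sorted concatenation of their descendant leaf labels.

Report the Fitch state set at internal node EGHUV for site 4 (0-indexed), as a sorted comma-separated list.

[col 0] EV: children E:{C}, V:{C} ∩→ {C}; cost 0
[col 0] EUV: children EV:{C}, U:{C} ∩→ {C}; cost 0
[col 0] EGUV: children EUV:{C}, G:{A} ∪→ {A,C}; cost 1
[col 0] EGHUV: children EGUV:{A,C}, H:{G} ∪→ {A,C,G}; cost 1
[col 1] EV: children E:{T}, V:{G} ∪→ {G,T}; cost 1
[col 1] EUV: children EV:{G,T}, U:{A} ∪→ {A,G,T}; cost 1
[col 1] EGUV: children EUV:{A,G,T}, G:{G} ∩→ {G}; cost 0
[col 1] EGHUV: children EGUV:{G}, H:{G} ∩→ {G}; cost 0
[col 2] EV: children E:{C}, V:{A} ∪→ {A,C}; cost 1
[col 2] EUV: children EV:{A,C}, U:{G} ∪→ {A,C,G}; cost 1
[col 2] EGUV: children EUV:{A,C,G}, G:{C} ∩→ {C}; cost 0
[col 2] EGHUV: children EGUV:{C}, H:{T} ∪→ {C,T}; cost 1
[col 3] EV: children E:{C}, V:{C} ∩→ {C}; cost 0
[col 3] EUV: children EV:{C}, U:{G} ∪→ {C,G}; cost 1
[col 3] EGUV: children EUV:{C,G}, G:{G} ∩→ {G}; cost 0
[col 3] EGHUV: children EGUV:{G}, H:{C} ∪→ {C,G}; cost 1
[col 4] EV: children E:{C}, V:{G} ∪→ {C,G}; cost 1
[col 4] EUV: children EV:{C,G}, U:{G} ∩→ {G}; cost 0
[col 4] EGUV: children EUV:{G}, G:{C} ∪→ {C,G}; cost 1
[col 4] EGHUV: children EGUV:{C,G}, H:{C} ∩→ {C}; cost 0
[col 5] EV: children E:{T}, V:{T} ∩→ {T}; cost 0
[col 5] EUV: children EV:{T}, U:{A} ∪→ {A,T}; cost 1
[col 5] EGUV: children EUV:{A,T}, G:{C} ∪→ {A,C,T}; cost 1
[col 5] EGHUV: children EGUV:{A,C,T}, H:{G} ∪→ {A,C,G,T}; cost 1
[col 6] EV: children E:{G}, V:{A} ∪→ {A,G}; cost 1
[col 6] EUV: children EV:{A,G}, U:{G} ∩→ {G}; cost 0
[col 6] EGUV: children EUV:{G}, G:{T} ∪→ {G,T}; cost 1
[col 6] EGHUV: children EGUV:{G,T}, H:{C} ∪→ {C,G,T}; cost 1
per-site changes: [2, 2, 3, 2, 2, 3, 3]; total = 17

C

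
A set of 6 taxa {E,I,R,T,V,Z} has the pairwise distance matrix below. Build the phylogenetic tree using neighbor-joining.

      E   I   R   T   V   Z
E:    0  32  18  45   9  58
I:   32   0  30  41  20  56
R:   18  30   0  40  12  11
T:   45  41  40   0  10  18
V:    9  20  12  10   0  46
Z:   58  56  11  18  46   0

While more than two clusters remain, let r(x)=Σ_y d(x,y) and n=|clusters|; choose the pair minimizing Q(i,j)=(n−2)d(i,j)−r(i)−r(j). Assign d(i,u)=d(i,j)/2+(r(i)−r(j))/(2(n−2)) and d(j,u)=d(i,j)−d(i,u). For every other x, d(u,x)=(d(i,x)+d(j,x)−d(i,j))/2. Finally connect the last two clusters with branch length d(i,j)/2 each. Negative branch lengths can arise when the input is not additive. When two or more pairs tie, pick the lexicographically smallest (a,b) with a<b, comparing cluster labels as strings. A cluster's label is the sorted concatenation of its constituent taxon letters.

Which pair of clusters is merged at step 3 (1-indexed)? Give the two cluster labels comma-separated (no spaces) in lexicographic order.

E,V

step 1: merge (T,Z) at d=18, Q=-271; branch lengths T→37/8, Z→107/8; new cluster TZ
  updated: d(E,TZ)=85/2, d(I,TZ)=79/2, d(R,TZ)=33/2, d(TZ,V)=19
step 2: merge (R,TZ) at d=33/2, Q=-289/2; branch lengths R→17/12, TZ→181/12; new cluster RTZ
  updated: d(E,RTZ)=22, d(I,RTZ)=53/2, d(RTZ,V)=29/4
step 3: merge (E,V) at d=9, Q=-325/4; branch lengths E→179/16, V→-35/16; new cluster EV
  updated: d(EV,I)=43/2, d(EV,RTZ)=81/8
step 4: merge (EV,I) at d=43/2, Q=-465/8; branch lengths EV→41/16, I→303/16; new cluster EIV
  updated: d(EIV,RTZ)=121/16
step 5: merge (EIV,RTZ) at d=121/16; branch lengths EIV→121/32, RTZ→121/32; new cluster EIRTVZ
final tree: (((E:179/16,V:-35/16):41/16,I:303/16):121/32,(R:17/12,(T:37/8,Z:107/8):181/12):121/32)
total length: 1161/16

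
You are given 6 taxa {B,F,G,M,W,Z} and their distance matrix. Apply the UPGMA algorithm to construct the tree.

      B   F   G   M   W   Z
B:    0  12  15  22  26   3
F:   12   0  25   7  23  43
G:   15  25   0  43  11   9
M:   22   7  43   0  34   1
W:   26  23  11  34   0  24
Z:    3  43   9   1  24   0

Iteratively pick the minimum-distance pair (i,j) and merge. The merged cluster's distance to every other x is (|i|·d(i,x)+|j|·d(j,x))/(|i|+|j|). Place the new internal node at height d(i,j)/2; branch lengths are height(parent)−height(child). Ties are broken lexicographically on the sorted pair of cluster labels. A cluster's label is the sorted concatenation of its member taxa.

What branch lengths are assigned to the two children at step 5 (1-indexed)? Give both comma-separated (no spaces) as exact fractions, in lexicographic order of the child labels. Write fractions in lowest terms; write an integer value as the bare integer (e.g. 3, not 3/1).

iteration 1: select M,Z (d=1); attach at lengths (1/2, 1/2); label the merged cluster MZ
  updated: d(B,MZ)=25/2, d(F,MZ)=25, d(G,MZ)=26, d(MZ,W)=29
iteration 2: select G,W (d=11); attach at lengths (11/2, 11/2); label the merged cluster GW
  updated: d(B,GW)=41/2, d(F,GW)=24, d(GW,MZ)=55/2
iteration 3: select B,F (d=12); attach at lengths (6, 6); label the merged cluster BF
  updated: d(BF,GW)=89/4, d(BF,MZ)=75/4
iteration 4: select BF,MZ (d=75/4); attach at lengths (27/8, 71/8); label the merged cluster BFMZ
  updated: d(BFMZ,GW)=199/8
iteration 5: select BFMZ,GW (d=199/8); attach at lengths (49/16, 111/16); label the merged cluster BFGMWZ
final tree: (((B:6,F:6):27/8,(M:1/2,Z:1/2):71/8):49/16,(G:11/2,W:11/2):111/16)
total length: 185/4

49/16,111/16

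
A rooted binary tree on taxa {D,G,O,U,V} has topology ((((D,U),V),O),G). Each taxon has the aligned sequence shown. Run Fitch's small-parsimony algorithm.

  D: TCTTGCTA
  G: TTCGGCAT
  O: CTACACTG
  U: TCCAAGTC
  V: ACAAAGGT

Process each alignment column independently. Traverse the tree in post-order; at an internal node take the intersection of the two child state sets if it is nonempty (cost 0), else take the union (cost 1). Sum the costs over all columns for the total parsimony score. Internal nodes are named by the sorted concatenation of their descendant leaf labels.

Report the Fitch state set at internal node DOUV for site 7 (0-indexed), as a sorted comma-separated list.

A,C,G,T

[col 0] DU: children D:{T}, U:{T} ∩→ {T}; cost 0
[col 0] DUV: children DU:{T}, V:{A} ∪→ {A,T}; cost 1
[col 0] DOUV: children DUV:{A,T}, O:{C} ∪→ {A,C,T}; cost 1
[col 0] DGOUV: children DOUV:{A,C,T}, G:{T} ∩→ {T}; cost 0
[col 1] DU: children D:{C}, U:{C} ∩→ {C}; cost 0
[col 1] DUV: children DU:{C}, V:{C} ∩→ {C}; cost 0
[col 1] DOUV: children DUV:{C}, O:{T} ∪→ {C,T}; cost 1
[col 1] DGOUV: children DOUV:{C,T}, G:{T} ∩→ {T}; cost 0
[col 2] DU: children D:{T}, U:{C} ∪→ {C,T}; cost 1
[col 2] DUV: children DU:{C,T}, V:{A} ∪→ {A,C,T}; cost 1
[col 2] DOUV: children DUV:{A,C,T}, O:{A} ∩→ {A}; cost 0
[col 2] DGOUV: children DOUV:{A}, G:{C} ∪→ {A,C}; cost 1
[col 3] DU: children D:{T}, U:{A} ∪→ {A,T}; cost 1
[col 3] DUV: children DU:{A,T}, V:{A} ∩→ {A}; cost 0
[col 3] DOUV: children DUV:{A}, O:{C} ∪→ {A,C}; cost 1
[col 3] DGOUV: children DOUV:{A,C}, G:{G} ∪→ {A,C,G}; cost 1
[col 4] DU: children D:{G}, U:{A} ∪→ {A,G}; cost 1
[col 4] DUV: children DU:{A,G}, V:{A} ∩→ {A}; cost 0
[col 4] DOUV: children DUV:{A}, O:{A} ∩→ {A}; cost 0
[col 4] DGOUV: children DOUV:{A}, G:{G} ∪→ {A,G}; cost 1
[col 5] DU: children D:{C}, U:{G} ∪→ {C,G}; cost 1
[col 5] DUV: children DU:{C,G}, V:{G} ∩→ {G}; cost 0
[col 5] DOUV: children DUV:{G}, O:{C} ∪→ {C,G}; cost 1
[col 5] DGOUV: children DOUV:{C,G}, G:{C} ∩→ {C}; cost 0
[col 6] DU: children D:{T}, U:{T} ∩→ {T}; cost 0
[col 6] DUV: children DU:{T}, V:{G} ∪→ {G,T}; cost 1
[col 6] DOUV: children DUV:{G,T}, O:{T} ∩→ {T}; cost 0
[col 6] DGOUV: children DOUV:{T}, G:{A} ∪→ {A,T}; cost 1
[col 7] DU: children D:{A}, U:{C} ∪→ {A,C}; cost 1
[col 7] DUV: children DU:{A,C}, V:{T} ∪→ {A,C,T}; cost 1
[col 7] DOUV: children DUV:{A,C,T}, O:{G} ∪→ {A,C,G,T}; cost 1
[col 7] DGOUV: children DOUV:{A,C,G,T}, G:{T} ∩→ {T}; cost 0
per-site changes: [2, 1, 3, 3, 2, 2, 2, 3]; total = 18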